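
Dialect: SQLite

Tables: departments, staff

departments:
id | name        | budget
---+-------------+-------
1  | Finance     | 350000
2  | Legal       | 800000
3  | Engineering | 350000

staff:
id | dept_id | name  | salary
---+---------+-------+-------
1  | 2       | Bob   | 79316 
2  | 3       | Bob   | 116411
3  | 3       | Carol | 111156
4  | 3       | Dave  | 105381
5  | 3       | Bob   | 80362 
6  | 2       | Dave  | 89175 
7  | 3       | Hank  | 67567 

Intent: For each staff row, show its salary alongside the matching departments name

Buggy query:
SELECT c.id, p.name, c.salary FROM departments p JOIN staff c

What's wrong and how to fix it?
Bug: Missing join condition: each staff row is matched to all departments rows instead of just its own

Fix: Specify the join condition linking the foreign key to the parent id

Corrected query:
SELECT c.id, p.name, c.salary FROM departments p JOIN staff c ON c.dept_id = p.id

Result:
id | name        | salary
---+-------------+-------
1  | Legal       | 79316 
2  | Engineering | 116411
3  | Engineering | 111156
4  | Engineering | 105381
5  | Engineering | 80362 
6  | Legal       | 89175 
7  | Engineering | 67567 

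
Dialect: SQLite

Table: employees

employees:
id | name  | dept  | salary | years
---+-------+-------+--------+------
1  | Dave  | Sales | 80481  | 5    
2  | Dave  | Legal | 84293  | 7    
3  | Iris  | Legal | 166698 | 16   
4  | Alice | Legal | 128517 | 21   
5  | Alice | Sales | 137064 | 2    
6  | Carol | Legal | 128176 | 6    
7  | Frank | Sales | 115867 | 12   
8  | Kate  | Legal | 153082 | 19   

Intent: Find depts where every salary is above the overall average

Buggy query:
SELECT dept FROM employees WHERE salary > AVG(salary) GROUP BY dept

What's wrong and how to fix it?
Bug: AVG() is an aggregate; it can't sit directly in WHERE

Fix: Compute the overall average in a scalar subquery and compare each group's MIN against it in HAVING

Corrected query:
SELECT dept FROM employees GROUP BY dept HAVING MIN(salary) > (SELECT AVG(salary) FROM employees)

Result:
(no rows)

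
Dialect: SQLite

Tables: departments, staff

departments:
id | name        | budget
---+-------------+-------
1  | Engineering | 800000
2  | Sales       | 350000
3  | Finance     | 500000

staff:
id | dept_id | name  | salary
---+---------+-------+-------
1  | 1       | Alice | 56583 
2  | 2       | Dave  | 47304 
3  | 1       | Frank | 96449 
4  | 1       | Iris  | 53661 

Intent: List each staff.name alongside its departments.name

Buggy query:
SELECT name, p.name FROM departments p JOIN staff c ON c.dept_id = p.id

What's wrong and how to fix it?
Bug: 'name' exists in both joined tables, so the database can't tell which one is meant

Fix: Qualify the column with its table alias (c.name)

Corrected query:
SELECT c.name, p.name FROM departments p JOIN staff c ON c.dept_id = p.id

Result:
name  | name       
------+------------
Alice | Engineering
Dave  | Sales      
Frank | Engineering
Iris  | Engineering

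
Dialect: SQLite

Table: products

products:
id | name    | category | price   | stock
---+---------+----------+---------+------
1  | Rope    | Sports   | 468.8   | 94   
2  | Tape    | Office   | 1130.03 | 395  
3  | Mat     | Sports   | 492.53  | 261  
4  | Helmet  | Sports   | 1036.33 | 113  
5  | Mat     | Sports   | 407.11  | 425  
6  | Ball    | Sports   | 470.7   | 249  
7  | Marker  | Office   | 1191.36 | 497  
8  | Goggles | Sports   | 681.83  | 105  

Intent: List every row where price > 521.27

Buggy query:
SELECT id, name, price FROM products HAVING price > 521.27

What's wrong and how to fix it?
Bug: This is a non-aggregate query (no GROUP BY, no aggregates), so in SQLite the HAVING clause is invalid here; a row-level condition belongs in WHERE

Fix: Use WHERE for row-level filtering

Corrected query:
SELECT id, name, price FROM products WHERE price > 521.27

Result:
id | name    | price  
---+---------+--------
2  | Tape    | 1130.03
4  | Helmet  | 1036.33
7  | Marker  | 1191.36
8  | Goggles | 681.83 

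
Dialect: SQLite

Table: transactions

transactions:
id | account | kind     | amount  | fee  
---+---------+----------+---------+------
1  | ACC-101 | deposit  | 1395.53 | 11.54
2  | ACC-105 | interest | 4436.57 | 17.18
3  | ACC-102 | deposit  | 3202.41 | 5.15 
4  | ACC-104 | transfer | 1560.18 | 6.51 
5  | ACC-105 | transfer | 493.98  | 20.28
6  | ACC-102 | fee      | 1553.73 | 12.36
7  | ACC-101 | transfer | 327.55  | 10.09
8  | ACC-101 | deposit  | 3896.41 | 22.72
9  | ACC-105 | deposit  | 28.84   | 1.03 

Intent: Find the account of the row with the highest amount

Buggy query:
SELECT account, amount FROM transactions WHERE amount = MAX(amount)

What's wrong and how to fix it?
Bug: MAX(amount) is an aggregate and cannot be used directly in WHERE

Fix: Use a subquery: WHERE amount = (SELECT MAX(amount) FROM transactions)

Corrected query:
SELECT account, amount FROM transactions WHERE amount = (SELECT MAX(amount) FROM transactions)

Result:
account | amount 
--------+--------
ACC-105 | 4436.57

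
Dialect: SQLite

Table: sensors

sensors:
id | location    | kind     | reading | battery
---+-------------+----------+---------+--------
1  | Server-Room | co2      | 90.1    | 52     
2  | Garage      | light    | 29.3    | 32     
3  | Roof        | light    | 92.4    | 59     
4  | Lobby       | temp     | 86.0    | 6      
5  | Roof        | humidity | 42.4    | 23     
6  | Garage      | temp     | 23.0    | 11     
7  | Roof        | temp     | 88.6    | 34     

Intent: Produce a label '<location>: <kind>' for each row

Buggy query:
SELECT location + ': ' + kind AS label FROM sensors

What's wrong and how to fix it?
Bug: SQLite uses || for string concatenation; + coerces text to numbers (yielding 0)

Fix: Replace + with || to concatenate text

Corrected query:
SELECT location || ': ' || kind AS label FROM sensors

Result:
label           
----------------
Server-Room: co2
Garage: light   
Roof: light     
Lobby: temp     
Roof: humidity  
Garage: temp    
Roof: temp      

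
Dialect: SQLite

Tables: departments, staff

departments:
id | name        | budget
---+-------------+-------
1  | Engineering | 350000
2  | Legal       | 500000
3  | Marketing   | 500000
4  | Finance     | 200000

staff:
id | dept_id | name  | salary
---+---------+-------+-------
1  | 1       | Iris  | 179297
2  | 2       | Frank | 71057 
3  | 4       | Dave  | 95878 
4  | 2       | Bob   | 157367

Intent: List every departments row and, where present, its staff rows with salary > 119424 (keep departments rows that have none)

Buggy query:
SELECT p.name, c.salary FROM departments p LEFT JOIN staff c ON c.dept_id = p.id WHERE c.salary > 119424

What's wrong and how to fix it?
Bug: Filtering c.salary in WHERE discards the NULL rows produced by LEFT JOIN, turning it into an inner join

Fix: Move the right-table condition into the ON clause so unmatched parents are kept

Corrected query:
SELECT p.name, c.salary FROM departments p LEFT JOIN staff c ON c.dept_id = p.id AND c.salary > 119424

Result:
name        | salary
------------+-------
Engineering | 179297
Legal       | 157367
Marketing   | NULL  
Finance     | NULL  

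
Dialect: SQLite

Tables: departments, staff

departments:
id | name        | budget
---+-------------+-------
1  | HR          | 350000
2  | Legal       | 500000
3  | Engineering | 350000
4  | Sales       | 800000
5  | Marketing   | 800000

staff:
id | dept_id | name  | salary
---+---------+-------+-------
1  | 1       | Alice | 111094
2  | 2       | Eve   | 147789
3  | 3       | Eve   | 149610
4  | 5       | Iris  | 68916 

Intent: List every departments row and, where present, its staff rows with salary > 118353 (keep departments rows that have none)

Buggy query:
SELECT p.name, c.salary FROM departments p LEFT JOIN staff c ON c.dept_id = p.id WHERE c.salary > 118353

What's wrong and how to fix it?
Bug: Filtering c.salary in WHERE discards the NULL rows produced by LEFT JOIN, turning it into an inner join

Fix: Move the right-table condition into the ON clause so unmatched parents are kept

Corrected query:
SELECT p.name, c.salary FROM departments p LEFT JOIN staff c ON c.dept_id = p.id AND c.salary > 118353

Result:
name        | salary
------------+-------
HR          | NULL  
Legal       | 147789
Engineering | 149610
Sales       | NULL  
Marketing   | NULL  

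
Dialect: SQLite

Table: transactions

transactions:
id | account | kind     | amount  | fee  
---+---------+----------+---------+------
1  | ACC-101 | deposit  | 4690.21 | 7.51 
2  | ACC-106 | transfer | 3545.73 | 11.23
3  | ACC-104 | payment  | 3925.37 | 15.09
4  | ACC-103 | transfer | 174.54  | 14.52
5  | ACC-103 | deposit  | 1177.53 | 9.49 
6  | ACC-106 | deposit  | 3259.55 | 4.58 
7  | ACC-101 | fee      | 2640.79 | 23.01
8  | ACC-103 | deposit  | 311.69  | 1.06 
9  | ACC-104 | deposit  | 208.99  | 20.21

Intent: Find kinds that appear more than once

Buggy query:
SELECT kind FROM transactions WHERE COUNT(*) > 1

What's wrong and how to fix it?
Bug: COUNT(*) is an aggregate and cannot be used in WHERE

Fix: GROUP BY kind, then filter groups with HAVING COUNT(*) > 1

Corrected query:
SELECT kind FROM transactions GROUP BY kind HAVING COUNT(*) > 1

Result:
kind    
--------
deposit 
transfer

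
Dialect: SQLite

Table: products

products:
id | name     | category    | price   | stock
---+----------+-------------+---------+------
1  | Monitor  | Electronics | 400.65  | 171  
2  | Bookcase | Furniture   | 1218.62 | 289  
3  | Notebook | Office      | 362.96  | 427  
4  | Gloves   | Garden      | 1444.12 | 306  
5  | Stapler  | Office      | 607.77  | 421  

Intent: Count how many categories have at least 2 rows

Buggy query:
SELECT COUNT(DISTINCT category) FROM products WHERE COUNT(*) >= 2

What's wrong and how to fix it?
Bug: WHERE filters individual rows, not groups, so a group-level COUNT is invalid there

Fix: Use a subquery that GROUPs and filters with HAVING, then count its rows

Corrected query:
SELECT COUNT(*) FROM (SELECT category FROM products GROUP BY category HAVING COUNT(*) >= 2)

Result:
COUNT(*)
--------
1       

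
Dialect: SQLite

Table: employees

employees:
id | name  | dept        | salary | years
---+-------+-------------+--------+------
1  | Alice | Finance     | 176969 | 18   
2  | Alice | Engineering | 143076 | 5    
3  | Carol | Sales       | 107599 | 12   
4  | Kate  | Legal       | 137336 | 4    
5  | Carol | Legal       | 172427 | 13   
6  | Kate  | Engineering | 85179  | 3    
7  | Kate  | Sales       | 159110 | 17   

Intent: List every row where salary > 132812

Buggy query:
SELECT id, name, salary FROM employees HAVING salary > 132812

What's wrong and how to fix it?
Bug: HAVING filters the output of aggregation, but this query has no GROUP BY and no aggregate functions, so SQLite rejects it (HAVING clause on a non-aggregate query); the condition here is per row

Fix: Use WHERE for row-level filtering

Corrected query:
SELECT id, name, salary FROM employees WHERE salary > 132812

Result:
id | name  | salary
---+-------+-------
1  | Alice | 176969
2  | Alice | 143076
4  | Kate  | 137336
5  | Carol | 172427
7  | Kate  | 159110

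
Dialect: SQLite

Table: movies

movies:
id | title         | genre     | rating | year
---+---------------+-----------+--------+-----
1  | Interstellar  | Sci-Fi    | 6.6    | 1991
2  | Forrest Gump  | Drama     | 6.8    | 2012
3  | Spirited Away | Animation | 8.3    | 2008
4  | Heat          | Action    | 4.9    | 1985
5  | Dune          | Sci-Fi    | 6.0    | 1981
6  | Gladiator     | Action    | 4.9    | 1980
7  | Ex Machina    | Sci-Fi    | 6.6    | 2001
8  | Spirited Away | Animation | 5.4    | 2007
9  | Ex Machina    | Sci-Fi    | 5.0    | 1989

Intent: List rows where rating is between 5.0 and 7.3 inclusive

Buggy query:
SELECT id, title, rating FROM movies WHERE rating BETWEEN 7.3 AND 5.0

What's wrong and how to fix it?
Bug: The bounds are reversed; BETWEEN a AND b requires a <= b to match anything

Fix: Write BETWEEN 5.0 AND 7.3

Corrected query:
SELECT id, title, rating FROM movies WHERE rating BETWEEN 5.0 AND 7.3

Result:
id | title         | rating
---+---------------+-------
1  | Interstellar  | 6.6   
2  | Forrest Gump  | 6.8   
5  | Dune          | 6     
7  | Ex Machina    | 6.6   
8  | Spirited Away | 5.4   
9  | Ex Machina    | 5     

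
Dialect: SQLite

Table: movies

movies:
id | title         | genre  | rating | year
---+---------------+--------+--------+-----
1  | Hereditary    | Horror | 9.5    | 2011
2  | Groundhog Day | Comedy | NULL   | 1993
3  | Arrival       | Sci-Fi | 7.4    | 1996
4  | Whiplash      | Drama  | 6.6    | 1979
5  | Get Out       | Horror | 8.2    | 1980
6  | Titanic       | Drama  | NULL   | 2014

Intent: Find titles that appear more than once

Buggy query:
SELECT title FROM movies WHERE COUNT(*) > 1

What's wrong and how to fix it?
Bug: COUNT(*) is an aggregate and cannot be used in WHERE

Fix: Group first, then use HAVING for the count condition

Corrected query:
SELECT title FROM movies GROUP BY title HAVING COUNT(*) > 1

Result:
(no rows)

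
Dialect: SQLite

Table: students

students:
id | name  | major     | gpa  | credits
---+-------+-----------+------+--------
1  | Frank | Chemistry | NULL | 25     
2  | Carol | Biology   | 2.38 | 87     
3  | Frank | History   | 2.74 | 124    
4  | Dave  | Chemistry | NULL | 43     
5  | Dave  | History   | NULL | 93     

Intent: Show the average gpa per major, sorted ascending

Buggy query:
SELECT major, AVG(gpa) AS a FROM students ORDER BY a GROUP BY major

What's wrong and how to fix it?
Bug: ORDER BY appears before GROUP BY; SQL clause order requires GROUP BY first

Fix: Reorder: SELECT … FROM … GROUP BY … ORDER BY …

Corrected query:
SELECT major, AVG(gpa) AS a FROM students GROUP BY major ORDER BY a

Result:
major     | a   
----------+-----
Chemistry | NULL
Biology   | 2.38
History   | 2.74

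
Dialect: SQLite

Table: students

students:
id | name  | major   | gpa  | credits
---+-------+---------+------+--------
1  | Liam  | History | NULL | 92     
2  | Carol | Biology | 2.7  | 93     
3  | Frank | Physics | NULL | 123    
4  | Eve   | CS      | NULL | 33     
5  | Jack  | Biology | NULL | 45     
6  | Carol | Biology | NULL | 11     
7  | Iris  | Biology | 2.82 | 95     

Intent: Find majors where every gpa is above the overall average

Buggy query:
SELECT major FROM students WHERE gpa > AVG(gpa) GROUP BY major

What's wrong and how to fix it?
Bug: WHERE evaluates per row before aggregation, so AVG() is unavailable

Fix: Compute the overall average in a scalar subquery and compare each group's MIN against it in HAVING

Corrected query:
SELECT major FROM students GROUP BY major HAVING MIN(gpa) > (SELECT AVG(gpa) FROM students)

Result:
(no rows)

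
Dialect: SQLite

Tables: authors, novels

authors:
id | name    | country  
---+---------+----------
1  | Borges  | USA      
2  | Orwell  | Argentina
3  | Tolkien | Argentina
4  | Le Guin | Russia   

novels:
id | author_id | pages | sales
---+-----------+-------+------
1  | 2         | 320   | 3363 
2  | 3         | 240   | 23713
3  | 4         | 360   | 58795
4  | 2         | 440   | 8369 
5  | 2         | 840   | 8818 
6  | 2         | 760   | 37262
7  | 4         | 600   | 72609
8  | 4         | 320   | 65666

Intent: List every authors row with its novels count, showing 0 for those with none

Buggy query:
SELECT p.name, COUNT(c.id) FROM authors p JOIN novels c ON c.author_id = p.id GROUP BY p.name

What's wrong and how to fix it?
Bug: An inner join excludes parents with zero children

Fix: Use LEFT JOIN so parents without children still appear (COUNT(c.id) gives 0)

Corrected query:
SELECT p.name, COUNT(c.id) FROM authors p LEFT JOIN novels c ON c.author_id = p.id GROUP BY p.name

Result:
name    | COUNT(c.id)
--------+------------
Borges  | 0          
Le Guin | 3          
Orwell  | 4          
Tolkien | 1          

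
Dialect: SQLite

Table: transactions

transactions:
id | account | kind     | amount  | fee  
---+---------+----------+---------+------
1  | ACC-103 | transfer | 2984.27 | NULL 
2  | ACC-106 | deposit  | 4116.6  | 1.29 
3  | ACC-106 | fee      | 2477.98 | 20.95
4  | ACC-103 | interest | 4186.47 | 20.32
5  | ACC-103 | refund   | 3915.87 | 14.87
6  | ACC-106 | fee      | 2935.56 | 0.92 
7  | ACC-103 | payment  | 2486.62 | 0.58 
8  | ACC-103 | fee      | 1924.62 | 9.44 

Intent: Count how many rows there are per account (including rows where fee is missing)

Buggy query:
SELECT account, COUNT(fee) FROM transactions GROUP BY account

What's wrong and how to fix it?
Bug: COUNT(column) counts non-NULL values only; rows with NULL fee aren't counted

Fix: Replace COUNT(fee) with COUNT(*)

Corrected query:
SELECT account, COUNT(*) FROM transactions GROUP BY account

Result:
account | COUNT(*)
--------+---------
ACC-103 | 5       
ACC-106 | 3       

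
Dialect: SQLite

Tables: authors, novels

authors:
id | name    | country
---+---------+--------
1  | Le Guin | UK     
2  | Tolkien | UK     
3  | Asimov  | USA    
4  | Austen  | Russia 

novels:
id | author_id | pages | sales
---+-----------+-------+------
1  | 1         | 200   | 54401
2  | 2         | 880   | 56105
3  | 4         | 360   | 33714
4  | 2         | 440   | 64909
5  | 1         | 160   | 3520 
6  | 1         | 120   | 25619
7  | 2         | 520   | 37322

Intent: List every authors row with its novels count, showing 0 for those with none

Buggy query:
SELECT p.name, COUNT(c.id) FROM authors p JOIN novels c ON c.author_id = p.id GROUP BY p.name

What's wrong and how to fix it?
Bug: INNER JOIN drops authors rows that have no matching novels rows

Fix: Use LEFT JOIN so parents without children still appear (COUNT(c.id) gives 0)

Corrected query:
SELECT p.name, COUNT(c.id) FROM authors p LEFT JOIN novels c ON c.author_id = p.id GROUP BY p.name

Result:
name    | COUNT(c.id)
--------+------------
Asimov  | 0          
Austen  | 1          
Le Guin | 3          
Tolkien | 3          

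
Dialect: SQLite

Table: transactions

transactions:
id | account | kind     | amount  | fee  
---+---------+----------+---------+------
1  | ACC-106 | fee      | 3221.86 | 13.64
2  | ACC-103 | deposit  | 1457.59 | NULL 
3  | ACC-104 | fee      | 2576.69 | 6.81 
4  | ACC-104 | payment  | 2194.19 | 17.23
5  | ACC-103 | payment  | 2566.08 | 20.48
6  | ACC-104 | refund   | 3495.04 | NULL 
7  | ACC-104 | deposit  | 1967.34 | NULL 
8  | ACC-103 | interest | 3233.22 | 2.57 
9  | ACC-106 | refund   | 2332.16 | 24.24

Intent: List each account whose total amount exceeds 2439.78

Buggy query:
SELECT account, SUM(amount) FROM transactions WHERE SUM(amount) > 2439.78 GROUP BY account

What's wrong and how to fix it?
Bug: Aggregate functions cannot appear in a WHERE clause

Fix: Move the aggregate condition to a HAVING clause

Corrected query:
SELECT account, SUM(amount) FROM transactions GROUP BY account HAVING SUM(amount) > 2439.78

Result:
account | SUM(amount)
--------+------------
ACC-103 | 7256.89    
ACC-104 | 10233.26   
ACC-106 | 5554.02    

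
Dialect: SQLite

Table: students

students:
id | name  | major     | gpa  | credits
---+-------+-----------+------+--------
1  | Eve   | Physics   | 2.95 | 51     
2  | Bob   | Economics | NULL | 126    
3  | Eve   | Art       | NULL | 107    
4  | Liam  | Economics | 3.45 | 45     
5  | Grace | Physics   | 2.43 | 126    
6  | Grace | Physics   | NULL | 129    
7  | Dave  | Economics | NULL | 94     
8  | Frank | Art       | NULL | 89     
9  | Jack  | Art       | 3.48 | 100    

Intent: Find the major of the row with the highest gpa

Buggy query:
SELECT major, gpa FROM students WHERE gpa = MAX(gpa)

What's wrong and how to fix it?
Bug: WHERE is evaluated per row; an aggregate over the whole table isn't defined there

Fix: Use a subquery: WHERE gpa = (SELECT MAX(gpa) FROM students)

Corrected query:
SELECT major, gpa FROM students WHERE gpa = (SELECT MAX(gpa) FROM students)

Result:
major | gpa 
------+-----
Art   | 3.48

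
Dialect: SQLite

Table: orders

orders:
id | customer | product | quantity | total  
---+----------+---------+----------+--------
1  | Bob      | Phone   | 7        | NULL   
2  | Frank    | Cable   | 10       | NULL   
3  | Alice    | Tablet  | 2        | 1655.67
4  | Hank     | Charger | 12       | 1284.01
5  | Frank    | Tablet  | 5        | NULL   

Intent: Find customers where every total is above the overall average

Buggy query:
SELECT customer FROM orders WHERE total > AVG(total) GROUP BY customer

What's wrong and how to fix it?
Bug: AVG() is an aggregate; it can't sit directly in WHERE

Fix: Use a subquery for AVG and a HAVING MIN(...) filter so the condition holds for every row in the group

Corrected query:
SELECT customer FROM orders GROUP BY customer HAVING MIN(total) > (SELECT AVG(total) FROM orders)

Result:
customer
--------
Alice   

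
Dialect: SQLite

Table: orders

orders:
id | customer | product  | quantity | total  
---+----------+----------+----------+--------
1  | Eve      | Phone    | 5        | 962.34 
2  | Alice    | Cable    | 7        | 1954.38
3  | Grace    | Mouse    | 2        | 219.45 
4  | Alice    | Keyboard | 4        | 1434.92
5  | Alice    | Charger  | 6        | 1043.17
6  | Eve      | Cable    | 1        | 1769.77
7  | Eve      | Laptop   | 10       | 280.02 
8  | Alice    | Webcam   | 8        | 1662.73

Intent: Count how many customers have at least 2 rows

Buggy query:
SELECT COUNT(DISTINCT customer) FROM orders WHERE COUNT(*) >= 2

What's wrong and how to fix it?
Bug: COUNT(*) cannot appear in WHERE; the per-group count doesn't exist yet

Fix: Use a subquery that GROUPs and filters with HAVING, then count its rows

Corrected query:
SELECT COUNT(*) FROM (SELECT customer FROM orders GROUP BY customer HAVING COUNT(*) >= 2)

Result:
COUNT(*)
--------
2       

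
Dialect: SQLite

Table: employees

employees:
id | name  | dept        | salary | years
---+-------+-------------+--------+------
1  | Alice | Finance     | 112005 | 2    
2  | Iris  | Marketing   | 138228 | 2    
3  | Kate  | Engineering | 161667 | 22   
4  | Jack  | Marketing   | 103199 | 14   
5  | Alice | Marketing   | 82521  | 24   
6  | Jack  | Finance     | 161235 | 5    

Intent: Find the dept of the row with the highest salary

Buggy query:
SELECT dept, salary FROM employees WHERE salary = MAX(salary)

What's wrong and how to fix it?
Bug: WHERE is evaluated per row; an aggregate over the whole table isn't defined there

Fix: Use a subquery: WHERE salary = (SELECT MAX(salary) FROM employees)

Corrected query:
SELECT dept, salary FROM employees WHERE salary = (SELECT MAX(salary) FROM employees)

Result:
dept        | salary
------------+-------
Engineering | 161667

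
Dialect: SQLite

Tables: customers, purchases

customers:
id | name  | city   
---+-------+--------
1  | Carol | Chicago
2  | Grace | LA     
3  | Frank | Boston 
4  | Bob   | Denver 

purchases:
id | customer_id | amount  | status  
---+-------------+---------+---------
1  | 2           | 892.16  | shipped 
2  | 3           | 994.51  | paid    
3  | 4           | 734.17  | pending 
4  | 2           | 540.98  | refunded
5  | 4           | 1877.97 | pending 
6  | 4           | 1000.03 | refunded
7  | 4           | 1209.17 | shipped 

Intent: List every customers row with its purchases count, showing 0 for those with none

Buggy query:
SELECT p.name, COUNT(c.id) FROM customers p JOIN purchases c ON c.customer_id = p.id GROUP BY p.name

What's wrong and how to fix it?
Bug: INNER JOIN drops customers rows that have no matching purchases rows

Fix: Switch to LEFT JOIN to retain unmatched parent rows

Corrected query:
SELECT p.name, COUNT(c.id) FROM customers p LEFT JOIN purchases c ON c.customer_id = p.id GROUP BY p.name

Result:
name  | COUNT(c.id)
------+------------
Bob   | 4          
Carol | 0          
Frank | 1          
Grace | 2          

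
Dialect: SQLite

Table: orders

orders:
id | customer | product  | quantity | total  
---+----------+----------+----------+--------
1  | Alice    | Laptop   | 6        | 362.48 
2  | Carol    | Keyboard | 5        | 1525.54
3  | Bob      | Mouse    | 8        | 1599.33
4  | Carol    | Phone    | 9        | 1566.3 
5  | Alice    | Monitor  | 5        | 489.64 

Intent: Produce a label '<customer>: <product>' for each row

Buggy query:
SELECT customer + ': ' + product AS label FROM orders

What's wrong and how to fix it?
Bug: SQLite uses || for string concatenation; + coerces text to numbers (yielding 0)

Fix: Use the || operator for string concatenation

Corrected query:
SELECT customer || ': ' || product AS label FROM orders

Result:
label          
---------------
Alice: Laptop  
Carol: Keyboard
Bob: Mouse     
Carol: Phone   
Alice: Monitor 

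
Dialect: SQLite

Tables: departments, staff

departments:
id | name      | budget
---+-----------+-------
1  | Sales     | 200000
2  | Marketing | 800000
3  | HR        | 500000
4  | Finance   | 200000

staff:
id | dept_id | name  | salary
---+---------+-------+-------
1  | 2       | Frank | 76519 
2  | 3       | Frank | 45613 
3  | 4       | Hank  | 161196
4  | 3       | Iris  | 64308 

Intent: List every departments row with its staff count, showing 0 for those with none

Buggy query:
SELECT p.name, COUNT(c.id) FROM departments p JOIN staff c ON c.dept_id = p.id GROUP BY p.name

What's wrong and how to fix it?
Bug: An inner join excludes parents with zero children

Fix: Switch to LEFT JOIN to retain unmatched parent rows

Corrected query:
SELECT p.name, COUNT(c.id) FROM departments p LEFT JOIN staff c ON c.dept_id = p.id GROUP BY p.name

Result:
name      | COUNT(c.id)
----------+------------
Finance   | 1          
HR        | 2          
Marketing | 1          
Sales     | 0          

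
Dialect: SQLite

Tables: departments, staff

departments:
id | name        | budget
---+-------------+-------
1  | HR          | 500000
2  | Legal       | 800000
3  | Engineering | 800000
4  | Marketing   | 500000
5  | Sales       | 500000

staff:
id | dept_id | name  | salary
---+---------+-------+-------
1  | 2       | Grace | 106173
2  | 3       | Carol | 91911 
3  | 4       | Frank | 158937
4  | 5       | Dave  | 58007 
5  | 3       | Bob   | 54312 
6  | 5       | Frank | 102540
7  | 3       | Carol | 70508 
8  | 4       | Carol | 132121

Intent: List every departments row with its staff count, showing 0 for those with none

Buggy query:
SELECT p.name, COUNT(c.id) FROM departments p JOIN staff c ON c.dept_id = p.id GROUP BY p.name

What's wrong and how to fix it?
Bug: INNER JOIN drops departments rows that have no matching staff rows

Fix: Switch to LEFT JOIN to retain unmatched parent rows

Corrected query:
SELECT p.name, COUNT(c.id) FROM departments p LEFT JOIN staff c ON c.dept_id = p.id GROUP BY p.name

Result:
name        | COUNT(c.id)
------------+------------
Engineering | 3          
HR          | 0          
Legal       | 1          
Marketing   | 2          
Sales       | 2          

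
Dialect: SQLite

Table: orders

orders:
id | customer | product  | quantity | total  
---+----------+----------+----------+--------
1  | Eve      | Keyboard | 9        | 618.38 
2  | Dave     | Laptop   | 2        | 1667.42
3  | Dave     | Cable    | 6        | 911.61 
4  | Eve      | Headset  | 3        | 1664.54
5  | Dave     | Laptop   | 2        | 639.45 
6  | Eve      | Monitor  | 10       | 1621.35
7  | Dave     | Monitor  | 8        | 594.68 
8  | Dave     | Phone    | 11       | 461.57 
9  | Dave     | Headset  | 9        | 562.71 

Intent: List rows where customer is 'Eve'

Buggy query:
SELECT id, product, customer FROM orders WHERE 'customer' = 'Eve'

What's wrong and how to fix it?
Bug: Single quotes denote string literals in SQL; the column name is being compared as a constant string

Fix: Remove the quotes around the column name (or use double quotes for an identifier)

Corrected query:
SELECT id, product, customer FROM orders WHERE customer = 'Eve'

Result:
id | product  | customer
---+----------+---------
1  | Keyboard | Eve     
4  | Headset  | Eve     
6  | Monitor  | Eve     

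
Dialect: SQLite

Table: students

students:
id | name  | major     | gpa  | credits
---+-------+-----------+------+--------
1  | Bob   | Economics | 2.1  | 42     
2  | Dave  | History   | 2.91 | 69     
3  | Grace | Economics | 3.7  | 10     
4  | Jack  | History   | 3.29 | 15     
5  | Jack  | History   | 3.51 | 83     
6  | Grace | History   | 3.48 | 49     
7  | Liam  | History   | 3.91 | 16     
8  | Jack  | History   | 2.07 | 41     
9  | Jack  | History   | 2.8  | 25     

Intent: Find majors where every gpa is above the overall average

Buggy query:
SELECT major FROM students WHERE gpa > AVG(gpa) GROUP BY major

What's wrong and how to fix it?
Bug: AVG() is an aggregate; it can't sit directly in WHERE

Fix: Use a subquery for AVG and a HAVING MIN(...) filter so the condition holds for every row in the group

Corrected query:
SELECT major FROM students GROUP BY major HAVING MIN(gpa) > (SELECT AVG(gpa) FROM students)

Result:
(no rows)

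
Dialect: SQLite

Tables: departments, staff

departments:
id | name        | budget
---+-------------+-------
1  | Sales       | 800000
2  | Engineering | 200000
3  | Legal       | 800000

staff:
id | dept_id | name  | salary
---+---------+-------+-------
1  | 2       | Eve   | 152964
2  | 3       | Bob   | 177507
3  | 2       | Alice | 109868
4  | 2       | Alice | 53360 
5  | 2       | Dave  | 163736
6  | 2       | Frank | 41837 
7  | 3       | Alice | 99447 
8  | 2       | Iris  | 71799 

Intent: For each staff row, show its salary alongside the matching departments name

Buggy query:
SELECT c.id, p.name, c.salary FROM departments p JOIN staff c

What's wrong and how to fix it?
Bug: Missing join condition: each staff row is matched to all departments rows instead of just its own

Fix: Add ON c.dept_id = p.id to the JOIN

Corrected query:
SELECT c.id, p.name, c.salary FROM departments p JOIN staff c ON c.dept_id = p.id

Result:
id | name        | salary
---+-------------+-------
1  | Engineering | 152964
2  | Legal       | 177507
3  | Engineering | 109868
4  | Engineering | 53360 
5  | Engineering | 163736
6  | Engineering | 41837 
7  | Legal       | 99447 
8  | Engineering | 71799 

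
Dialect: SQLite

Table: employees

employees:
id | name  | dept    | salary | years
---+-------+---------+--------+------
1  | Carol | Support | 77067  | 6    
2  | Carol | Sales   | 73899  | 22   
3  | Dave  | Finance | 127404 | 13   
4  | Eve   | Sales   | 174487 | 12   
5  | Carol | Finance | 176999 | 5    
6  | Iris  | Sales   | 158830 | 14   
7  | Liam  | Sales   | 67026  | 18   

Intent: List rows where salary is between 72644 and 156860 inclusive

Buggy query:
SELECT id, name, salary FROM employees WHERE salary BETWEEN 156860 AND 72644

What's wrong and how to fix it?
Bug: The bounds are reversed; BETWEEN a AND b requires a <= b to match anything

Fix: Write BETWEEN 72644 AND 156860

Corrected query:
SELECT id, name, salary FROM employees WHERE salary BETWEEN 72644 AND 156860

Result:
id | name  | salary
---+-------+-------
1  | Carol | 77067 
2  | Carol | 73899 
3  | Dave  | 127404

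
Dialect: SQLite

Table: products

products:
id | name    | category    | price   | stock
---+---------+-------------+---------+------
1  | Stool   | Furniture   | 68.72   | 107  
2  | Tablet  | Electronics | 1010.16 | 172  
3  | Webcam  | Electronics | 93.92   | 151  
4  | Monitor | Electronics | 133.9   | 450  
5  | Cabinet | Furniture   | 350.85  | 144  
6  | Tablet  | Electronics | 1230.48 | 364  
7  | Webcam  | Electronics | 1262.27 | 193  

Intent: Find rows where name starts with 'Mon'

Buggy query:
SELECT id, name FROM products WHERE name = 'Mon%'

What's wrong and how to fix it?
Bug: Wildcards only work with LIKE; '=' treats '%' as a literal character

Fix: Replace '=' with LIKE so 'Mon%' is treated as a pattern

Corrected query:
SELECT id, name FROM products WHERE name LIKE 'Mon%'

Result:
id | name   
---+--------
4  | Monitor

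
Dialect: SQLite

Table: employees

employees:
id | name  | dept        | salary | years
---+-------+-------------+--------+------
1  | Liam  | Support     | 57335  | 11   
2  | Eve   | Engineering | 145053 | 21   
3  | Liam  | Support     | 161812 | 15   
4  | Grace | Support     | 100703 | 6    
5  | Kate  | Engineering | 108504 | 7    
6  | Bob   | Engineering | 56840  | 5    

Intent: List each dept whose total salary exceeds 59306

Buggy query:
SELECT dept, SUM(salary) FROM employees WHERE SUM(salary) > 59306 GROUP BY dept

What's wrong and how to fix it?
Bug: SUM(salary) is an aggregate, but WHERE filters rows before aggregation

Fix: Use HAVING (which filters groups after aggregation) instead of WHERE

Corrected query:
SELECT dept, SUM(salary) FROM employees GROUP BY dept HAVING SUM(salary) > 59306

Result:
dept        | SUM(salary)
------------+------------
Engineering | 310397     
Support     | 319850     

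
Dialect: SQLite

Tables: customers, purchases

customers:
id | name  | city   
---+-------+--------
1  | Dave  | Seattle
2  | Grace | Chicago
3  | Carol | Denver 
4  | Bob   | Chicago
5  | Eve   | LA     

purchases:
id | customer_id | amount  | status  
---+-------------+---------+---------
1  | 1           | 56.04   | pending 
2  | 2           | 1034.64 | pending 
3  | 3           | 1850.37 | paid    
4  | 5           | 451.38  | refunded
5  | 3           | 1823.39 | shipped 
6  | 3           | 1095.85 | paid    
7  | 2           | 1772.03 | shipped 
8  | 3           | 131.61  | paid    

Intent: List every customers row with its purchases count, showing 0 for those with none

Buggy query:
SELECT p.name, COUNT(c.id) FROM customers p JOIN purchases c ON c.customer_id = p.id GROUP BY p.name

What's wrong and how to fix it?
Bug: INNER JOIN drops customers rows that have no matching purchases rows

Fix: Switch to LEFT JOIN to retain unmatched parent rows

Corrected query:
SELECT p.name, COUNT(c.id) FROM customers p LEFT JOIN purchases c ON c.customer_id = p.id GROUP BY p.name

Result:
name  | COUNT(c.id)
------+------------
Bob   | 0          
Carol | 4          
Dave  | 1          
Eve   | 1          
Grace | 2          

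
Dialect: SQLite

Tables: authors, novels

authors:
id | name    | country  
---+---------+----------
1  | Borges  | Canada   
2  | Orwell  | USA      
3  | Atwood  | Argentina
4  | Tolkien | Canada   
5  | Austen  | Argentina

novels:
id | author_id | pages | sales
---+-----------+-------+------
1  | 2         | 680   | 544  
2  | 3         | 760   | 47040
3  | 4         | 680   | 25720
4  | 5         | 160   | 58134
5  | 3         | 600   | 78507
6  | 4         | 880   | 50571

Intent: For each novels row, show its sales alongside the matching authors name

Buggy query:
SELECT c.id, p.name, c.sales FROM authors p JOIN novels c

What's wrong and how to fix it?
Bug: Missing join condition: each novels row is matched to all authors rows instead of just its own

Fix: Specify the join condition linking the foreign key to the parent id

Corrected query:
SELECT c.id, p.name, c.sales FROM authors p JOIN novels c ON c.author_id = p.id

Result:
id | name    | sales
---+---------+------
1  | Orwell  | 544  
2  | Atwood  | 47040
3  | Tolkien | 25720
4  | Austen  | 58134
5  | Atwood  | 78507
6  | Tolkien | 50571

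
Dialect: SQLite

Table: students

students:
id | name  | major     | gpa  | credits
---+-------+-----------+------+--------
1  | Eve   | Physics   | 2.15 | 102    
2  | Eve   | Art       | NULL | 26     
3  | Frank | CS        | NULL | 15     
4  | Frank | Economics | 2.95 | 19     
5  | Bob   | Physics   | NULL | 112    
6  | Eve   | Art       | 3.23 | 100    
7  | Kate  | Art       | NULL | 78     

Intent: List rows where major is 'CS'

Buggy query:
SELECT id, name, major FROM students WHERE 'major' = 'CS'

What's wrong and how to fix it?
Bug: Single quotes denote string literals in SQL; the column name is being compared as a constant string

Fix: Remove the quotes around the column name (or use double quotes for an identifier)

Corrected query:
SELECT id, name, major FROM students WHERE major = 'CS'

Result:
id | name  | major
---+-------+------
3  | Frank | CS   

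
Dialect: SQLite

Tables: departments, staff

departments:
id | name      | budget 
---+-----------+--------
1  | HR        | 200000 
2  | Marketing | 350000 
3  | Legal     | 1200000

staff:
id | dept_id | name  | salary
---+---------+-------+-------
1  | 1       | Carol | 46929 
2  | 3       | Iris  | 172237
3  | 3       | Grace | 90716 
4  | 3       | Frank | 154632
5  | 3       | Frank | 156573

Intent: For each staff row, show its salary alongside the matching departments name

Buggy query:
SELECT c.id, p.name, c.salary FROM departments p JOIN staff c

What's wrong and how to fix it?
Bug: Missing join condition: each staff row is matched to all departments rows instead of just its own

Fix: Specify the join condition linking the foreign key to the parent id

Corrected query:
SELECT c.id, p.name, c.salary FROM departments p JOIN staff c ON c.dept_id = p.id

Result:
id | name  | salary
---+-------+-------
1  | HR    | 46929 
2  | Legal | 172237
3  | Legal | 90716 
4  | Legal | 154632
5  | Legal | 156573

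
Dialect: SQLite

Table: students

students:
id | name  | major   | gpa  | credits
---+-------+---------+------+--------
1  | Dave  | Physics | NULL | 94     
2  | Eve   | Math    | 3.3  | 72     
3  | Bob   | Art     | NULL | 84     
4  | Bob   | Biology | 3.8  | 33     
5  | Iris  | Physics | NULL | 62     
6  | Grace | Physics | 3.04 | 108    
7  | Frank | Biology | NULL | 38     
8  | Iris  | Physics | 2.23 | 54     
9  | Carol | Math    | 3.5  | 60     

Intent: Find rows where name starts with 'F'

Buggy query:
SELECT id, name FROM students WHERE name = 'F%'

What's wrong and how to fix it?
Bug: '=' compares the literal string including the % character; pattern matching needs LIKE

Fix: Use LIKE for wildcard pattern matching

Corrected query:
SELECT id, name FROM students WHERE name LIKE 'F%'

Result:
id | name 
---+------
7  | Frank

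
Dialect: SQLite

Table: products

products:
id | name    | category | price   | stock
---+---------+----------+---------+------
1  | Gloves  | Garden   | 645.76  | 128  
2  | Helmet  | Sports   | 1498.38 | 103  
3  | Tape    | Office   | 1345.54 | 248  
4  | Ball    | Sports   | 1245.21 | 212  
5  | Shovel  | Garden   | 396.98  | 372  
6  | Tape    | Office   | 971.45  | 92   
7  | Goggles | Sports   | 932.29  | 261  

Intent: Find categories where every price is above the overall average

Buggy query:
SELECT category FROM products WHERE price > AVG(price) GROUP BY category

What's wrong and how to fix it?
Bug: AVG() is an aggregate; it can't sit directly in WHERE

Fix: Use a subquery for AVG and a HAVING MIN(...) filter so the condition holds for every row in the group

Corrected query:
SELECT category FROM products GROUP BY category HAVING MIN(price) > (SELECT AVG(price) FROM products)

Result:
(no rows)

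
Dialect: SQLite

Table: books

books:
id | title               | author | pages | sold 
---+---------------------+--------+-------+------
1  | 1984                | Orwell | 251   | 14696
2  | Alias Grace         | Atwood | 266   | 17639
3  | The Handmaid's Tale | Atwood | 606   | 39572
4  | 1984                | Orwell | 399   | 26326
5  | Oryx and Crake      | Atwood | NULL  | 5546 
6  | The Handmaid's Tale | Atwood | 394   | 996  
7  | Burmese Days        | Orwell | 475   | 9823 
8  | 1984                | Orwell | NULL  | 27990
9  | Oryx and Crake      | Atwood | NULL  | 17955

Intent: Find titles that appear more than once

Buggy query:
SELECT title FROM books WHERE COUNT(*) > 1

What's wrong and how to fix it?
Bug: WHERE can't reference COUNT(*); aggregates are computed after WHERE

Fix: GROUP BY title, then filter groups with HAVING COUNT(*) > 1

Corrected query:
SELECT title FROM books GROUP BY title HAVING COUNT(*) > 1

Result:
title              
-------------------
1984               
Oryx and Crake     
The Handmaid's Tale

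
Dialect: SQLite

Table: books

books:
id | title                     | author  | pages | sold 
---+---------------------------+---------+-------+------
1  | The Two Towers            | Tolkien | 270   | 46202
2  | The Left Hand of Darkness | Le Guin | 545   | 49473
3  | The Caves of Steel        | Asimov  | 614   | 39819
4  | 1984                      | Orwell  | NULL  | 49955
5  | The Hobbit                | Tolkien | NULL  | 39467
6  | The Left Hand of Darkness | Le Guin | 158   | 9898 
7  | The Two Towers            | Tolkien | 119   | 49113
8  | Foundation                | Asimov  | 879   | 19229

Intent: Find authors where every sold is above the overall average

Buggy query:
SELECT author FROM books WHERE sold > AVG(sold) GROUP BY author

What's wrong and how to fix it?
Bug: WHERE evaluates per row before aggregation, so AVG() is unavailable

Fix: Use a subquery for AVG and a HAVING MIN(...) filter so the condition holds for every row in the group

Corrected query:
SELECT author FROM books GROUP BY author HAVING MIN(sold) > (SELECT AVG(sold) FROM books)

Result:
author 
-------
Orwell 
Tolkien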